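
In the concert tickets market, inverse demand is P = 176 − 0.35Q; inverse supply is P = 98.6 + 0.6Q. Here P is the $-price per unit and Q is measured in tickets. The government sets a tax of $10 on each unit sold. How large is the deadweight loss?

$52.63

Competitive equilibrium: 176 − 0.35Q = 98.6 + 0.6Q → Q* = 81.4737, P* = 147.4842.
With the tax, the buyer price exceeds the seller price by 10: (176 − 0.35Q) − (98.6 + 0.6Q) = 10 → Q' = 70.9474.
ΔQ = 81.4737 − 70.9474 = 10.5263; the wedge equals the tax, 10.
The triangle = ½ × 10.5263 × 10 = $52.63.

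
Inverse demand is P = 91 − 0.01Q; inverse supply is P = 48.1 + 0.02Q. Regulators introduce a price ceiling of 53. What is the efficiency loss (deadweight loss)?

21063.375

Competitive equilibrium: 91 − 0.01Q = 48.1 + 0.02Q → Q* = 1430, P* = 76.7.
At the ceiling P = 53, quantity supplied = (53 − 48.1)/0.02 = 245.
Willingness to pay at Q' = 245: 91 − 0.01·245 = 88.55.
ΔQ = 1430 − 245 = 1185; wedge = 88.55 − 53 = 35.55.
DWL = ½ × 1185 × 35.55 = 21063.375.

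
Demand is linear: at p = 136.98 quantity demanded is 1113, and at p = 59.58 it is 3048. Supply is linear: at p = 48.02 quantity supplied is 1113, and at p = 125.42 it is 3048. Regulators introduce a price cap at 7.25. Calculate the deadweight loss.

Demand slope = (59.58 − 136.98)/(3048 − 1113) = −0.04, so p = 181.5 − 0.04q.
Supply slope = (125.42 − 48.02)/(3048 − 1113) = 0.04, so p = 3.5 + 0.04q.
Competitive equilibrium: 181.5 − 0.04q = 3.5 + 0.04q → q* = 2225, p* = 92.5.
At the ceiling p = 7.25, quantity supplied = (7.25 − 3.5)/0.04 = 93.75.
Willingness to pay at q' = 93.75: 181.5 − 0.04·93.75 = 177.75.
Δq = 2225 − 93.75 = 2131.25; wedge = 177.75 − 7.25 = 170.5.
Deadweight loss = ½ × 2131.25 × 170.5 = 181689.06.

181689.06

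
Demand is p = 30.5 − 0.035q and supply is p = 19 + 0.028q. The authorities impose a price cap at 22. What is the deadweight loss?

Competitive equilibrium: 30.5 − 0.035q = 19 + 0.028q → q* = 182.5397, p* = 24.1111.
At the ceiling p = 22, quantity supplied = (22 − 19)/0.028 = 107.1429.
Willingness to pay at q' = 107.1429: 30.5 − 0.035·107.1429 = 26.75.
Δq = 182.5397 − 107.1429 = 75.3968; wedge = 26.75 − 22 = 4.75.
Welfare loss = ½ × 75.3968 × 4.75 = 179.07.

179.07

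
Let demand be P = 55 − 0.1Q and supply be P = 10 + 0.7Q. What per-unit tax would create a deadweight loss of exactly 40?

Competitive equilibrium: 55 − 0.1Q = 10 + 0.7Q → Q* = 56.25, P* = 49.375.
A tax t gives ΔQ = t/0.8 and wedge t, so DWL = t²/1.6.
t²/1.6 = 40 → t² = 64 → t = 8.

8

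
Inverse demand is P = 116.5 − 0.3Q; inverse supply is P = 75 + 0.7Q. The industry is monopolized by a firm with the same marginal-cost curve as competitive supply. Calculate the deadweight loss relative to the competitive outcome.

Competitive equilibrium: 116.5 − 0.3Q = 75 + 0.7Q → Q* = 41.5, P* = 104.05.
Marginal revenue: MR = 116.5 − 0.6Q. Set MR = MC: 116.5 − 0.6Q = 75 + 0.7Q → Q_m = 31.9231.
Price P_m = 116.5 − 0.3·31.9231 = 106.9231; MC(Q_m) = 75 + 0.7·31.9231 = 97.3462.
Competitive Q* = 41.5, so ΔQ = 9.5769; wedge = 106.9231 − 97.3462 = 9.5769.
DWL = ½ × 9.5769 × 9.5769 = 45.86.

45.86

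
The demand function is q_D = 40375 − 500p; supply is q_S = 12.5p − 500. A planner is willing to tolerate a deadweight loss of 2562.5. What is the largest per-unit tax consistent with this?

In inverse form: demand p = 80.75 − 0.002q, supply p = 40 + 0.08q.
Competitive equilibrium: 80.75 − 0.002q = 40 + 0.08q → q* = 496.9512, p* = 79.7561.
A tax t gives Δq = t/0.082 and wedge t, so DWL = t²/0.164.
t²/0.164 = 2562.5 → t² = 420.25 → t = 20.5.

20.5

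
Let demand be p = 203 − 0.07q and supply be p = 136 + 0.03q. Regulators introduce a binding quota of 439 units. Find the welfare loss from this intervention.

Competitive equilibrium: 203 − 0.07q = 136 + 0.03q → q* = 670, p* = 156.1.
At q = 439: demand price = 203 − 0.07·439 = 172.27; supply price = 136 + 0.03·439 = 149.17.
Δq = 670 − 439 = 231; wedge = 172.27 − 149.17 = 23.1.
The triangle = ½ × 231 × 23.1 = 2668.05.

2668.05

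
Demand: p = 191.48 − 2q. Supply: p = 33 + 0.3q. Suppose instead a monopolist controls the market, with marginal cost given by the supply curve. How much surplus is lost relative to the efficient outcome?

1181.17

Competitive equilibrium: 191.48 − 2q = 33 + 0.3q → q* = 68.9043, p* = 53.6713.
Marginal revenue: MR = 191.48 − 4q. Set MR = MC: 191.48 − 4q = 33 + 0.3q → q_m = 36.8558.
Price p_m = 191.48 − 2·36.8558 = 117.7684; MC(q_m) = 33 + 0.3·36.8558 = 44.0567.
Competitive q* = 68.9043, so Δq = 32.0485; wedge = 117.7684 − 44.0567 = 73.7117.
Welfare loss = ½ × 32.0485 × 73.7117 = 1181.17.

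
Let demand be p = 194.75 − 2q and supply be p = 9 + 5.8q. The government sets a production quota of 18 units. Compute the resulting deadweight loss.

131.83

Competitive equilibrium: 194.75 − 2q = 9 + 5.8q → q* = 23.8141, p* = 147.1218.
At q = 18: demand price = 194.75 − 2·18 = 158.75; supply price = 9 + 5.8·18 = 113.4.
Δq = 23.8141 − 18 = 5.8141; wedge = 158.75 − 113.4 = 45.35.
The triangle = ½ × 5.8141 × 45.35 = 131.83.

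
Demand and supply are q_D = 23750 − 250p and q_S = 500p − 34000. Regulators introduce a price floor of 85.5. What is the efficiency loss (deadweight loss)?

13546.875

In inverse form: demand p = 95 − 0.004q, supply p = 68 + 0.002q.
Competitive equilibrium: 95 − 0.004q = 68 + 0.002q → q* = 4500, p* = 77.
At the floor p = 85.5, quantity demanded = (95 − 85.5)/0.004 = 2375.
Sellers' marginal cost at q' = 2375: 68 + 0.002·2375 = 72.75.
Δq = 4500 − 2375 = 2125; wedge = 85.5 − 72.75 = 12.75.
Deadweight loss = ½ × 2125 × 12.75 = 13546.875.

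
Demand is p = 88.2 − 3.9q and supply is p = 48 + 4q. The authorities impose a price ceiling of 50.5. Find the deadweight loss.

Competitive equilibrium: 88.2 − 3.9q = 48 + 4q → q* = 5.0886, p* = 68.3544.
At the ceiling p = 50.5, quantity supplied = (50.5 − 48)/4 = 0.625.
Willingness to pay at q' = 0.625: 88.2 − 3.9·0.625 = 85.7625.
Δq = 5.0886 − 0.625 = 4.4636; wedge = 85.7625 − 50.5 = 35.2625.
Deadweight loss = ½ × 4.4636 × 35.2625 = 78.70.

78.70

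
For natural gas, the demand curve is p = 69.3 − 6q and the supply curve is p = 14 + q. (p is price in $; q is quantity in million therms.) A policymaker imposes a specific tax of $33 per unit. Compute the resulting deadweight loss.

$77.79 million

Competitive equilibrium: 69.3 − 6q = 14 + q → q* = 7.9, p* = 21.9.
With the tax, the buyer price exceeds the seller price by 33: (69.3 − 6q) − (14 + q) = 33 → q' = 3.1857.
Δq = 7.9 − 3.1857 = 4.7143; the wedge equals the tax, 33.
The triangle = ½ × 4.7143 × 33 = $77.79 million.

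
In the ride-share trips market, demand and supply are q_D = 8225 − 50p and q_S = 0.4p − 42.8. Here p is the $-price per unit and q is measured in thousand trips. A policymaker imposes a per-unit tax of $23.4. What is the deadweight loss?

In inverse form: demand p = 164.5 − 0.02q, supply p = 107 + 2.5q.
Competitive equilibrium: 164.5 − 0.02q = 107 + 2.5q → q* = 22.8175, p* = 164.0437.
With the tax, the buyer price exceeds the seller price by 23.4: (164.5 − 0.02q) − (107 + 2.5q) = 23.4 → q' = 13.5317.
Δq = 22.8175 − 13.5317 = 9.2858; the wedge equals the tax, 23.4.
The triangle = ½ × 9.2858 × 23.4 = $108.64 thousand.

$108.64 thousand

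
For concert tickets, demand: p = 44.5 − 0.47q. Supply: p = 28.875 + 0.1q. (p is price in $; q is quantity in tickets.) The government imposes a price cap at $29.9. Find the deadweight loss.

$83.95

Competitive equilibrium: 44.5 − 0.47q = 28.875 + 0.1q → q* = 27.4123, p* = 31.6162.
At the ceiling p = 29.9, quantity supplied = (29.9 − 28.875)/0.1 = 10.25.
Willingness to pay at q' = 10.25: 44.5 − 0.47·10.25 = 39.6825.
Δq = 27.4123 − 10.25 = 17.1623; wedge = 39.6825 − 29.9 = 9.7825.
Welfare loss = ½ × 17.1623 × 9.7825 = $83.95.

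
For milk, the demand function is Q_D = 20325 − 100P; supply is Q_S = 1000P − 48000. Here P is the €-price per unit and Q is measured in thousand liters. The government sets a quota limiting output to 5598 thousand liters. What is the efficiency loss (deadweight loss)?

€398838.34 thousand

In inverse form: demand P = 203.25 − 0.01Q, supply P = 48 + 0.001Q.
Competitive equilibrium: 203.25 − 0.01Q = 48 + 0.001Q → Q* = 14113.63636, P* = 62.11364.
At Q = 5598: demand price = 203.25 − 0.01·5598 = 147.27; supply price = 48 + 0.001·5598 = 53.598.
ΔQ = 14113.63636 − 5598 = 8515.63636; wedge = 147.27 − 53.598 = 93.672.
DWL = ½ × 8515.63636 × 93.672 = €398838.34 thousand.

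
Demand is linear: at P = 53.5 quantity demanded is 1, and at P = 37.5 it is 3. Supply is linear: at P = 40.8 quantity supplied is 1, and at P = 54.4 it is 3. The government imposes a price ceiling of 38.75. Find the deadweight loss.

9.95

Demand slope = (37.5 − 53.5)/(3 − 1) = −8, so P = 61.5 − 8Q.
Supply slope = (54.4 − 40.8)/(3 − 1) = 6.8, so P = 34 + 6.8Q.
Competitive equilibrium: 61.5 − 8Q = 34 + 6.8Q → Q* = 1.8581, P* = 46.6351.
At the ceiling P = 38.75, quantity supplied = (38.75 − 34)/6.8 = 0.6985.
Willingness to pay at Q' = 0.6985: 61.5 − 8·0.6985 = 55.912.
ΔQ = 1.8581 − 0.6985 = 1.1596; wedge = 55.912 − 38.75 = 17.162.
Welfare loss = ½ × 1.1596 × 17.162 = 9.95.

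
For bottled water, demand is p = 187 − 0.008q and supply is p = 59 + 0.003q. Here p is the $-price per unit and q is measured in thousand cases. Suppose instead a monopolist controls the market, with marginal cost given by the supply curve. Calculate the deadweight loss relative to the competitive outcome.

$132029.21 thousand

Competitive equilibrium: 187 − 0.008q = 59 + 0.003q → q* = 11636.363636, p* = 93.909091.
Marginal revenue: MR = 187 − 0.016q. Set MR = MC: 187 − 0.016q = 59 + 0.003q → q_m = 6736.842105.
Price p_m = 187 − 0.008·6736.842105 = 133.105263; MC(q_m) = 59 + 0.003·6736.842105 = 79.210526.
Competitive q* = 11636.363636, so Δq = 4899.521531; wedge = 133.105263 − 79.210526 = 53.894737.
Welfare loss = ½ × 4899.521531 × 53.894737 = $132029.21 thousand.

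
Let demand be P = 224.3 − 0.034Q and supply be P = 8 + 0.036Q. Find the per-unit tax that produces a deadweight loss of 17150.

Competitive equilibrium: 224.3 − 0.034Q = 8 + 0.036Q → Q* = 3090, P* = 119.24.
A tax t gives ΔQ = t/0.07 and wedge t, so DWL = t²/0.14.
t²/0.14 = 17150 → t² = 2401 → t = 49.

49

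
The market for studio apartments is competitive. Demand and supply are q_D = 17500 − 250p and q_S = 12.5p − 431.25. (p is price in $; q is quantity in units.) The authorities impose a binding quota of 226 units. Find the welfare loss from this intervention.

$1623.68

In inverse form: demand p = 70 − 0.004q, supply p = 34.5 + 0.08q.
Competitive equilibrium: 70 − 0.004q = 34.5 + 0.08q → q* = 422.619, p* = 68.3095.
At q = 226: demand price = 70 − 0.004·226 = 69.096; supply price = 34.5 + 0.08·226 = 52.58.
Δq = 422.619 − 226 = 196.619; wedge = 69.096 − 52.58 = 16.516.
The triangle = ½ × 196.619 × 16.516 = $1623.68.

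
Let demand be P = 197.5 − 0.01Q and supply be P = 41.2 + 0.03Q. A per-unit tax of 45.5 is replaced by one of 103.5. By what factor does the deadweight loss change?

Competitive equilibrium: 197.5 − 0.01Q = 41.2 + 0.03Q → Q* = 3907.5, P* = 158.425.
For a per-unit tax t: ΔQ = t/0.04, so DWL = ½·t·(t/0.04) = t²/0.08.
At t = 45.5: DWL = 25878.125. At t = 103.5: DWL = 133903.125.
Ratio = (103.5/45.5)² = 5.174.

5.174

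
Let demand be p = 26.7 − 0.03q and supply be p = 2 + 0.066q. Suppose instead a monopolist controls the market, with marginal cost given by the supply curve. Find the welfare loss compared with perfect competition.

Competitive equilibrium: 26.7 − 0.03q = 2 + 0.066q → q* = 257.2917, p* = 18.9813.
Marginal revenue: MR = 26.7 − 0.06q. Set MR = MC: 26.7 − 0.06q = 2 + 0.066q → q_m = 196.0317.
Price p_m = 26.7 − 0.03·196.0317 = 20.819; MC(q_m) = 2 + 0.066·196.0317 = 14.9381.
Competitive q* = 257.2917, so Δq = 61.26; wedge = 20.819 − 14.9381 = 5.8809.
Deadweight loss = ½ × 61.26 × 5.8809 = 180.13.

180.13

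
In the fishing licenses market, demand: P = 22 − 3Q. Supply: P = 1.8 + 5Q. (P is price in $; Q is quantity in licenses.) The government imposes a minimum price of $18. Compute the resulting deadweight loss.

Competitive equilibrium: 22 − 3Q = 1.8 + 5Q → Q* = 2.525, P* = 14.425.
At the floor P = 18, quantity demanded = (22 − 18)/3 = 1.3333.
Sellers' marginal cost at Q' = 1.3333: 1.8 + 5·1.3333 = 8.4665.
ΔQ = 2.525 − 1.3333 = 1.1917; wedge = 18 − 8.4665 = 9.5335.
DWL = ½ × 1.1917 × 9.5335 = $5.68.

$5.68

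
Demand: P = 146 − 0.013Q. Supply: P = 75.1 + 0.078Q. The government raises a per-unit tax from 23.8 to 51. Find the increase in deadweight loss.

Competitive equilibrium: 146 − 0.013Q = 75.1 + 0.078Q → Q* = 779.1209, P* = 135.8714.
For a per-unit tax t: ΔQ = t/0.091, so DWL = ½·t·(t/0.091) = t²/0.182.
At t = 23.8: DWL = 3112.308. At t = 51: DWL = 14291.209.
Increase = 14291.209 − 3112.308 = 11178.90.

11178.90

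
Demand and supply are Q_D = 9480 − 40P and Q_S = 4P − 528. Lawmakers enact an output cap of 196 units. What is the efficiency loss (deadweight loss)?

4747.65

In inverse form: demand P = 237 − 0.025Q, supply P = 132 + 0.25Q.
Competitive equilibrium: 237 − 0.025Q = 132 + 0.25Q → Q* = 381.81818, P* = 227.45455.
At Q = 196: demand price = 237 − 0.025·196 = 232.1; supply price = 132 + 0.25·196 = 181.
ΔQ = 381.81818 − 196 = 185.81818; wedge = 232.1 − 181 = 51.1.
DWL = ½ × 185.81818 × 51.1 = 4747.65.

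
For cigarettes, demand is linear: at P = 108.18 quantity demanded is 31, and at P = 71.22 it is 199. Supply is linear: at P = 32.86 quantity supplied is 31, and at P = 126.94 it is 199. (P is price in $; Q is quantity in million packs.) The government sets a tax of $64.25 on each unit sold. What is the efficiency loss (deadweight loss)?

$2646.19 million

Demand slope = (71.22 − 108.18)/(199 − 31) = −0.22, so P = 115 − 0.22Q.
Supply slope = (126.94 − 32.86)/(199 − 31) = 0.56, so P = 15.5 + 0.56Q.
Competitive equilibrium: 115 − 0.22Q = 15.5 + 0.56Q → Q* = 127.5641, P* = 86.9359.
With the tax, the buyer price exceeds the seller price by 64.25: (115 − 0.22Q) − (15.5 + 0.56Q) = 64.25 → Q' = 45.1923.
ΔQ = 127.5641 − 45.1923 = 82.3718; the wedge equals the tax, 64.25.
Welfare loss = ½ × 82.3718 × 64.25 = $2646.19 million.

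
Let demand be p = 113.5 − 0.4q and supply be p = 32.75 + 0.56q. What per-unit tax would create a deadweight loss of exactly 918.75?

42

Competitive equilibrium: 113.5 − 0.4q = 32.75 + 0.56q → q* = 84.1146, p* = 79.8542.
A tax t gives Δq = t/0.96 and wedge t, so DWL = t²/1.92.
t²/1.92 = 918.75 → t² = 1764 → t = 42.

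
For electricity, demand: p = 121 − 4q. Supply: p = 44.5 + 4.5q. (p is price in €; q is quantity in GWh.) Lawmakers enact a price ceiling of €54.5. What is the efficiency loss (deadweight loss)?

€195.24

Competitive equilibrium: 121 − 4q = 44.5 + 4.5q → q* = 9, p* = 85.
At the ceiling p = 54.5, quantity supplied = (54.5 − 44.5)/4.5 = 2.2222.
Willingness to pay at q' = 2.2222: 121 − 4·2.2222 = 112.1112.
Δq = 9 − 2.2222 = 6.7778; wedge = 112.1112 − 54.5 = 57.6112.
The triangle = ½ × 6.7778 × 57.6112 = €195.24.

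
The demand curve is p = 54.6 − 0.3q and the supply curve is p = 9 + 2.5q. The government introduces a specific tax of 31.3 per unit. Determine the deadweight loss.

Competitive equilibrium: 54.6 − 0.3q = 9 + 2.5q → q* = 16.28571, p* = 49.71429.
With the tax, the buyer price exceeds the seller price by 31.3: (54.6 − 0.3q) − (9 + 2.5q) = 31.3 → q' = 5.10714.
Δq = 16.28571 − 5.10714 = 11.17857; the wedge equals the tax, 31.3.
DWL = ½ × 11.17857 × 31.3 = 174.94.

174.94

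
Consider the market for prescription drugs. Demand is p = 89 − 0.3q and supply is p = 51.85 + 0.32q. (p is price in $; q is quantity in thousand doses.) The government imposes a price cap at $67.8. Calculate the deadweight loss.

Competitive equilibrium: 89 − 0.3q = 51.85 + 0.32q → q* = 59.9194, p* = 71.0242.
At the ceiling p = 67.8, quantity supplied = (67.8 − 51.85)/0.32 = 49.8438.
Willingness to pay at q' = 49.8438: 89 − 0.3·49.8438 = 74.0469.
Δq = 59.9194 − 49.8438 = 10.0756; wedge = 74.0469 − 67.8 = 6.2469.
Welfare loss = ½ × 10.0756 × 6.2469 = $31.47 thousand.

$31.47 thousand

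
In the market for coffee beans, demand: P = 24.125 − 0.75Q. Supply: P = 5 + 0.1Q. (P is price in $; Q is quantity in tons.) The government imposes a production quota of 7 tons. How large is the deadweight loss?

Competitive equilibrium: 24.125 − 0.75Q = 5 + 0.1Q → Q* = 22.5, P* = 7.25.
At Q = 7: demand price = 24.125 − 0.75·7 = 18.875; supply price = 5 + 0.1·7 = 5.7.
ΔQ = 22.5 − 7 = 15.5; wedge = 18.875 − 5.7 = 13.175.
The triangle = ½ × 15.5 × 13.175 = $102.11.

$102.11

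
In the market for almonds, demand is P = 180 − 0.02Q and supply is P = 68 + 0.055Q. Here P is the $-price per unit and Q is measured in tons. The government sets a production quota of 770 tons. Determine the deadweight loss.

Competitive equilibrium: 180 − 0.02Q = 68 + 0.055Q → Q* = 1493.3333, P* = 150.1333.
At Q = 770: demand price = 180 − 0.02·770 = 164.6; supply price = 68 + 0.055·770 = 110.35.
ΔQ = 1493.3333 − 770 = 723.3333; wedge = 164.6 − 110.35 = 54.25.
DWL = ½ × 723.3333 × 54.25 = $19620.42.

$19620.42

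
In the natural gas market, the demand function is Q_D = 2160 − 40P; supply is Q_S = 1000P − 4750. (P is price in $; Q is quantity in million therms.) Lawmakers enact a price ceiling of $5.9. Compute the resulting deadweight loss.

In inverse form: demand P = 54 − 0.025Q, supply P = 4.75 + 0.001Q.
Competitive equilibrium: 54 − 0.025Q = 4.75 + 0.001Q → Q* = 1894.2308, P* = 6.6442.
At the ceiling P = 5.9, quantity supplied = (5.9 − 4.75)/0.001 = 1150.
Willingness to pay at Q' = 1150: 54 − 0.025·1150 = 25.25.
ΔQ = 1894.2308 − 1150 = 744.2308; wedge = 25.25 − 5.9 = 19.35.
Welfare loss = ½ × 744.2308 × 19.35 = $7200.43 million.

$7200.43 million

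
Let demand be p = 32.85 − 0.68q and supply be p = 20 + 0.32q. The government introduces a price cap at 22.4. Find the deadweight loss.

Competitive equilibrium: 32.85 − 0.68q = 20 + 0.32q → q* = 12.85, p* = 24.112.
At the ceiling p = 22.4, quantity supplied = (22.4 − 20)/0.32 = 7.5.
Willingness to pay at q' = 7.5: 32.85 − 0.68·7.5 = 27.75.
Δq = 12.85 − 7.5 = 5.35; wedge = 27.75 − 22.4 = 5.35.
Deadweight loss = ½ × 5.35 × 5.35 = 14.31.

14.31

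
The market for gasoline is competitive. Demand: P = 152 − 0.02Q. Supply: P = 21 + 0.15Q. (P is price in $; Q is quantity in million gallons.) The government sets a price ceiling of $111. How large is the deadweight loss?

Competitive equilibrium: 152 − 0.02Q = 21 + 0.15Q → Q* = 770.5882, P* = 136.5882.
At the ceiling P = 111, quantity supplied = (111 − 21)/0.15 = 600.
Willingness to pay at Q' = 600: 152 − 0.02·600 = 140.
ΔQ = 770.5882 − 600 = 170.5882; wedge = 140 − 111 = 29.
DWL = ½ × 170.5882 × 29 = $2473.53 million.

$2473.53 million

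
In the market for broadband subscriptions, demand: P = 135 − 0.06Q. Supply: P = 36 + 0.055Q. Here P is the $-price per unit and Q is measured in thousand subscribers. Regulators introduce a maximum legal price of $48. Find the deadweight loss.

$23750.23 thousand

Competitive equilibrium: 135 − 0.06Q = 36 + 0.055Q → Q* = 860.86957, P* = 83.34783.
At the ceiling P = 48, quantity supplied = (48 − 36)/0.055 = 218.18182.
Willingness to pay at Q' = 218.18182: 135 − 0.06·218.18182 = 121.90909.
ΔQ = 860.86957 − 218.18182 = 642.68775; wedge = 121.90909 − 48 = 73.90909.
DWL = ½ × 642.68775 × 73.90909 = $23750.23 thousand.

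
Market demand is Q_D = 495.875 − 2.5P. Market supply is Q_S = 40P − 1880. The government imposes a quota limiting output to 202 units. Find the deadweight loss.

In inverse form: demand P = 198.35 − 0.4Q, supply P = 47 + 0.025Q.
Competitive equilibrium: 198.35 − 0.4Q = 47 + 0.025Q → Q* = 356.1176, P* = 55.9029.
At Q = 202: demand price = 198.35 − 0.4·202 = 117.55; supply price = 47 + 0.025·202 = 52.05.
ΔQ = 356.1176 − 202 = 154.1176; wedge = 117.55 − 52.05 = 65.5.
The triangle = ½ × 154.1176 × 65.5 = 5047.35.

5047.35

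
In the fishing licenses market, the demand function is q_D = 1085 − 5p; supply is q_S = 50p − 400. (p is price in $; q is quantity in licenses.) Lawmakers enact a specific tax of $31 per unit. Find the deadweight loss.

In inverse form: demand p = 217 − 0.2q, supply p = 8 + 0.02q.
Competitive equilibrium: 217 − 0.2q = 8 + 0.02q → q* = 950, p* = 27.
With the tax, the buyer price exceeds the seller price by 31: (217 − 0.2q) − (8 + 0.02q) = 31 → q' = 809.0909.
Δq = 950 − 809.0909 = 140.9091; the wedge equals the tax, 31.
DWL = ½ × 140.9091 × 31 = $2184.09.

$2184.09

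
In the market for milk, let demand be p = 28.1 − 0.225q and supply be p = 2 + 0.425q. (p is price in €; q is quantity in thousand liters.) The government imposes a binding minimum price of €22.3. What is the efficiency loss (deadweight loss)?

€67.17 thousand

Competitive equilibrium: 28.1 − 0.225q = 2 + 0.425q → q* = 40.1538, p* = 19.0654.
At the floor p = 22.3, quantity demanded = (28.1 − 22.3)/0.225 = 25.7778.
Sellers' marginal cost at q' = 25.7778: 2 + 0.425·25.7778 = 12.9556.
Δq = 40.1538 − 25.7778 = 14.376; wedge = 22.3 − 12.9556 = 9.3444.
Deadweight loss = ½ × 14.376 × 9.3444 = €67.17 thousand.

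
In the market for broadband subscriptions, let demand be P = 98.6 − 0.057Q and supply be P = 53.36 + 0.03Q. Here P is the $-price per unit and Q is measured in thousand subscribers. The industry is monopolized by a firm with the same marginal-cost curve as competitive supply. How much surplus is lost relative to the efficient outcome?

Competitive equilibrium: 98.6 − 0.057Q = 53.36 + 0.03Q → Q* = 520, P* = 68.96.
Marginal revenue: MR = 98.6 − 0.114Q. Set MR = MC: 98.6 − 0.114Q = 53.36 + 0.03Q → Q_m = 314.1667.
Price P_m = 98.6 − 0.057·314.1667 = 80.6925; MC(Q_m) = 53.36 + 0.03·314.1667 = 62.785.
Competitive Q* = 520, so ΔQ = 205.8333; wedge = 80.6925 − 62.785 = 17.9075.
Welfare loss = ½ × 205.8333 × 17.9075 = $1842.98 thousand.

$1842.98 thousand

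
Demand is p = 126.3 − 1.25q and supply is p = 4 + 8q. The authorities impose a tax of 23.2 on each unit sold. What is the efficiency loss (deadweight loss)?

Competitive equilibrium: 126.3 − 1.25q = 4 + 8q → q* = 13.2216, p* = 109.773.
With the tax, the buyer price exceeds the seller price by 23.2: (126.3 − 1.25q) − (4 + 8q) = 23.2 → q' = 10.7135.
Δq = 13.2216 − 10.7135 = 2.5081; the wedge equals the tax, 23.2.
DWL = ½ × 2.5081 × 23.2 = 29.09.

29.09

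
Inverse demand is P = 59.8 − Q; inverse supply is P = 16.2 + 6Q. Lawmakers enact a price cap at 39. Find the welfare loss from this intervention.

20.64

Competitive equilibrium: 59.8 − Q = 16.2 + 6Q → Q* = 6.2286, P* = 53.5714.
At the ceiling P = 39, quantity supplied = (39 − 16.2)/6 = 3.8.
Willingness to pay at Q' = 3.8: 59.8 − 1·3.8 = 56.
ΔQ = 6.2286 − 3.8 = 2.4286; wedge = 56 − 39 = 17.
DWL = ½ × 2.4286 × 17 = 20.64.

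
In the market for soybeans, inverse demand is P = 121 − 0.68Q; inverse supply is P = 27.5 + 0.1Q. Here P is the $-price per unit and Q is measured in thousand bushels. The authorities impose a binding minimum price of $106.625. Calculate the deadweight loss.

$3801.73 thousand

Competitive equilibrium: 121 − 0.68Q = 27.5 + 0.1Q → Q* = 119.8718, P* = 39.4872.
At the floor P = 106.625, quantity demanded = (121 − 106.625)/0.68 = 21.1397.
Sellers' marginal cost at Q' = 21.1397: 27.5 + 0.1·21.1397 = 29.614.
ΔQ = 119.8718 − 21.1397 = 98.7321; wedge = 106.625 − 29.614 = 77.011.
Welfare loss = ½ × 98.7321 × 77.011 = $3801.73 thousand.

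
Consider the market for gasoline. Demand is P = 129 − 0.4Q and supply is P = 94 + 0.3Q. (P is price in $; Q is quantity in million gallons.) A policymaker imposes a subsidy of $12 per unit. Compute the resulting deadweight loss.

$102.86 million

Competitive equilibrium: 129 − 0.4Q = 94 + 0.3Q → Q* = 50, P* = 109.
The subsidy lowers effective supply by 12: P = 82 + 0.3Q.
New quantity: 129 − 0.4Q = 82 + 0.3Q → Q' = 67.1429.
Overproduction ΔQ = 67.1429 − 50 = 17.1429; wedge = subsidy = 12.
Deadweight loss = ½ × 17.1429 × 12 = $102.86 million.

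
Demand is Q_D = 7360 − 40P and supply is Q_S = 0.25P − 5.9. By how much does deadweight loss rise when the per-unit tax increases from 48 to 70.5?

331.21

In inverse form: demand P = 184 − 0.025Q, supply P = 23.6 + 4Q.
Competitive equilibrium: 184 − 0.025Q = 23.6 + 4Q → Q* = 39.8509, P* = 183.0037.
For a per-unit tax t: ΔQ = t/4.025, so DWL = ½·t·(t/4.025) = t²/8.05.
At t = 48: DWL = 286.211. At t = 70.5: DWL = 617.422.
Increase = 617.422 − 286.211 = 331.21.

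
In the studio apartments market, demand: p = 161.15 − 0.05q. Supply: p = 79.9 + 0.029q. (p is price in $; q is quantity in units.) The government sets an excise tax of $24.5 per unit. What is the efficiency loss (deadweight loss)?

$3799.05

Competitive equilibrium: 161.15 − 0.05q = 79.9 + 0.029q → q* = 1028.481, p* = 109.7259.
With the tax, the buyer price exceeds the seller price by 24.5: (161.15 − 0.05q) − (79.9 + 0.029q) = 24.5 → q' = 718.3544.
Δq = 1028.481 − 718.3544 = 310.1266; the wedge equals the tax, 24.5.
DWL = ½ × 310.1266 × 24.5 = $3799.05.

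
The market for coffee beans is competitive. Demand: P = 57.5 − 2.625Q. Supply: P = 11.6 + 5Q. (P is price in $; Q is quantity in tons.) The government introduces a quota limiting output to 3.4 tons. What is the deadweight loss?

Competitive equilibrium: 57.5 − 2.625Q = 11.6 + 5Q → Q* = 6.0197, P* = 41.6984.
At Q = 3.4: demand price = 57.5 − 2.625·3.4 = 48.575; supply price = 11.6 + 5·3.4 = 28.6.
ΔQ = 6.0197 − 3.4 = 2.6197; wedge = 48.575 − 28.6 = 19.975.
DWL = ½ × 2.6197 × 19.975 = $26.16.

$26.16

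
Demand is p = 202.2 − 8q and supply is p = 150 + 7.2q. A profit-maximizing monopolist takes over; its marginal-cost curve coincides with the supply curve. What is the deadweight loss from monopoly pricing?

Competitive equilibrium: 202.2 − 8q = 150 + 7.2q → q* = 3.4342, p* = 174.7263.
Marginal revenue: MR = 202.2 − 16q. Set MR = MC: 202.2 − 16q = 150 + 7.2q → q_m = 2.25.
Price p_m = 202.2 − 8·2.25 = 184.2; MC(q_m) = 150 + 7.2·2.25 = 166.2.
Competitive q* = 3.4342, so Δq = 1.1842; wedge = 184.2 − 166.2 = 18.
DWL = ½ × 1.1842 × 18 = 10.66.

10.66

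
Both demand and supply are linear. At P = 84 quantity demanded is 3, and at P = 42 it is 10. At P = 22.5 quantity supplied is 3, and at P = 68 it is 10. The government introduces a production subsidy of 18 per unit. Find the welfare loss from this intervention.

Demand slope = (42 − 84)/(10 − 3) = −6, so P = 102 − 6Q.
Supply slope = (68 − 22.5)/(10 − 3) = 6.5, so P = 3 + 6.5Q.
Competitive equilibrium: 102 − 6Q = 3 + 6.5Q → Q* = 7.92, P* = 54.48.
The subsidy lowers effective supply by 18: P = 6.5Q − 15.
New quantity: 102 − 6Q = 6.5Q − 15 → Q' = 9.36.
Overproduction ΔQ = 9.36 − 7.92 = 1.44; wedge = subsidy = 18.
Welfare loss = ½ × 1.44 × 18 = 12.96.

12.96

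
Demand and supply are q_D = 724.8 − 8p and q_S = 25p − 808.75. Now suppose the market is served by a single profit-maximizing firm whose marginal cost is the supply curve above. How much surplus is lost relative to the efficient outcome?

1910.30

In inverse form: demand p = 90.6 − 0.125q, supply p = 32.35 + 0.04q.
Competitive equilibrium: 90.6 − 0.125q = 32.35 + 0.04q → q* = 353.0303, p* = 46.4712.
Marginal revenue: MR = 90.6 − 0.25q. Set MR = MC: 90.6 − 0.25q = 32.35 + 0.04q → q_m = 200.8621.
Price p_m = 90.6 − 0.125·200.8621 = 65.4922; MC(q_m) = 32.35 + 0.04·200.8621 = 40.3845.
Competitive q* = 353.0303, so Δq = 152.1682; wedge = 65.4922 − 40.3845 = 25.1077.
The triangle = ½ × 152.1682 × 25.1077 = 1910.30.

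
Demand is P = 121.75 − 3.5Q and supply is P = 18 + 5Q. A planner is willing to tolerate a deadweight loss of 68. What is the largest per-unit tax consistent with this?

Competitive equilibrium: 121.75 − 3.5Q = 18 + 5Q → Q* = 12.2059, P* = 79.0294.
A tax t gives ΔQ = t/8.5 and wedge t, so DWL = t²/17.
t²/17 = 68 → t² = 1156 → t = 34.

34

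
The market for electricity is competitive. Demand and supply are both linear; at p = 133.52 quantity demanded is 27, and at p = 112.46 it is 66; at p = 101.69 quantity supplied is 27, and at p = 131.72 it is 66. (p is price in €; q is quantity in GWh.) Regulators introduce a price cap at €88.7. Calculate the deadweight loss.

Demand slope = (112.46 − 133.52)/(66 − 27) = −0.54, so p = 148.1 − 0.54q.
Supply slope = (131.72 − 101.69)/(66 − 27) = 0.77, so p = 80.9 + 0.77q.
Competitive equilibrium: 148.1 − 0.54q = 80.9 + 0.77q → q* = 51.2977, p* = 120.3992.
At the ceiling p = 88.7, quantity supplied = (88.7 − 80.9)/0.77 = 10.1299.
Willingness to pay at q' = 10.1299: 148.1 − 0.54·10.1299 = 142.6299.
Δq = 51.2977 − 10.1299 = 41.1678; wedge = 142.6299 − 88.7 = 53.9299.
Deadweight loss = ½ × 41.1678 × 53.9299 = €1110.09.

€1110.09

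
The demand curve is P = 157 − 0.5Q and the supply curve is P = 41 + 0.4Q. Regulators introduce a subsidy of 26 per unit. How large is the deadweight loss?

375.56

Competitive equilibrium: 157 − 0.5Q = 41 + 0.4Q → Q* = 128.8889, P* = 92.5556.
The subsidy lowers effective supply by 26: P = 15 + 0.4Q.
New quantity: 157 − 0.5Q = 15 + 0.4Q → Q' = 157.7778.
Overproduction ΔQ = 157.7778 − 128.8889 = 28.8889; wedge = subsidy = 26.
Welfare loss = ½ × 28.8889 × 26 = 375.56.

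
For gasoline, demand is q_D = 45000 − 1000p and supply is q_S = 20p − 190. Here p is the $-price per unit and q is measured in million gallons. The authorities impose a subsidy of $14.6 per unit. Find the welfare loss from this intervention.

$2089.80 million

In inverse form: demand p = 45 − 0.001q, supply p = 9.5 + 0.05q.
Competitive equilibrium: 45 − 0.001q = 9.5 + 0.05q → q* = 696.0784, p* = 44.3039.
The subsidy lowers effective supply by 14.6: p = 0.05q − 5.1.
New quantity: 45 − 0.001q = 0.05q − 5.1 → q' = 982.3529.
Overproduction Δq = 982.3529 − 696.0784 = 286.2745; wedge = subsidy = 14.6.
DWL = ½ × 286.2745 × 14.6 = $2089.80 million.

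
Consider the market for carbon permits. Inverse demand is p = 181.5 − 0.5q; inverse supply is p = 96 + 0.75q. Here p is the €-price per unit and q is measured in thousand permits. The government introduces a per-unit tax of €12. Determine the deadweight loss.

€57.60 thousand

Competitive equilibrium: 181.5 − 0.5q = 96 + 0.75q → q* = 68.4, p* = 147.3.
With the tax, the buyer price exceeds the seller price by 12: (181.5 − 0.5q) − (96 + 0.75q) = 12 → q' = 58.8.
Δq = 68.4 − 58.8 = 9.6; the wedge equals the tax, 12.
The triangle = ½ × 9.6 × 12 = €57.60 thousand.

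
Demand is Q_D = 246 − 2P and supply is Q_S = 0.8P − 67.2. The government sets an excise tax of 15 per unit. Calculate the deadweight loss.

64.29

In inverse form: demand P = 123 − 0.5Q, supply P = 84 + 1.25Q.
Competitive equilibrium: 123 − 0.5Q = 84 + 1.25Q → Q* = 22.2857, P* = 111.8571.
With the tax, the buyer price exceeds the seller price by 15: (123 − 0.5Q) − (84 + 1.25Q) = 15 → Q' = 13.7143.
ΔQ = 22.2857 − 13.7143 = 8.5714; the wedge equals the tax, 15.
Welfare loss = ½ × 8.5714 × 15 = 64.29.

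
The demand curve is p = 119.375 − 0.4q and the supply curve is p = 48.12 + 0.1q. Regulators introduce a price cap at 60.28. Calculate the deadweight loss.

109.31

Competitive equilibrium: 119.375 − 0.4q = 48.12 + 0.1q → q* = 142.51, p* = 62.371.
At the ceiling p = 60.28, quantity supplied = (60.28 − 48.12)/0.1 = 121.6.
Willingness to pay at q' = 121.6: 119.375 − 0.4·121.6 = 70.735.
Δq = 142.51 − 121.6 = 20.91; wedge = 70.735 − 60.28 = 10.455.
Deadweight loss = ½ × 20.91 × 10.455 = 109.31.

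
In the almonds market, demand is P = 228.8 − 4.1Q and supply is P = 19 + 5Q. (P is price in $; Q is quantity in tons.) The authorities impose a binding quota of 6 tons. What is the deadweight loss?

$1323.46

Competitive equilibrium: 228.8 − 4.1Q = 19 + 5Q → Q* = 23.0549, P* = 134.2747.
At Q = 6: demand price = 228.8 − 4.1·6 = 204.2; supply price = 19 + 5·6 = 49.
ΔQ = 23.0549 − 6 = 17.0549; wedge = 204.2 − 49 = 155.2.
The triangle = ½ × 17.0549 × 155.2 = $1323.46.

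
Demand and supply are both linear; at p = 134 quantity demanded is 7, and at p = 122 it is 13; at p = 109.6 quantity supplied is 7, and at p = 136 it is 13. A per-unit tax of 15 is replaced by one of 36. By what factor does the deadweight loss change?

5.76

Demand slope = (122 − 134)/(13 − 7) = −2, so p = 148 − 2q.
Supply slope = (136 − 109.6)/(13 − 7) = 4.4, so p = 78.8 + 4.4q.
Competitive equilibrium: 148 − 2q = 78.8 + 4.4q → q* = 10.8125, p* = 126.375.
For a per-unit tax t: Δq = t/6.4, so DWL = ½·t·(t/6.4) = t²/12.8.
At t = 15: DWL = 17.578. At t = 36: DWL = 101.25.
Ratio = (36/15)² = 5.76.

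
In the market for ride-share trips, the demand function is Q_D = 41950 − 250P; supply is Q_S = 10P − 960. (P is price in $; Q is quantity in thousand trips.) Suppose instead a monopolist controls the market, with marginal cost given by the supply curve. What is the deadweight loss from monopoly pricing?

In inverse form: demand P = 167.8 − 0.004Q, supply P = 96 + 0.1Q.
Competitive equilibrium: 167.8 − 0.004Q = 96 + 0.1Q → Q* = 690.3846, P* = 165.0385.
Marginal revenue: MR = 167.8 − 0.008Q. Set MR = MC: 167.8 − 0.008Q = 96 + 0.1Q → Q_m = 664.8148.
Price P_m = 167.8 − 0.004·664.8148 = 165.1407; MC(Q_m) = 96 + 0.1·664.8148 = 162.4815.
Competitive Q* = 690.3846, so ΔQ = 25.5698; wedge = 165.1407 − 162.4815 = 2.6592.
DWL = ½ × 25.5698 × 2.6592 = $34 thousand.

$34 thousand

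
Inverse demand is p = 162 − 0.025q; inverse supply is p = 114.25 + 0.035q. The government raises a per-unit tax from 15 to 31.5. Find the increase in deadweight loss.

6393.75

Competitive equilibrium: 162 − 0.025q = 114.25 + 0.035q → q* = 795.8333, p* = 142.1042.
For a per-unit tax t: Δq = t/0.06, so DWL = ½·t·(t/0.06) = t²/0.12.
At t = 15: DWL = 1875. At t = 31.5: DWL = 8268.75.
Increase = 8268.75 − 1875 = 6393.75.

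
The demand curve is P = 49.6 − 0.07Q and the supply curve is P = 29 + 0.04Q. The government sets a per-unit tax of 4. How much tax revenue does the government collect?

603.64

Competitive equilibrium: 49.6 − 0.07Q = 29 + 0.04Q → Q* = 187.2727, P* = 36.4909.
With the tax, the buyer price exceeds the seller price by 4: (49.6 − 0.07Q) − (29 + 0.04Q) = 4 → Q' = 150.9091.
Tax revenue = 4 × 150.9091 = 603.64.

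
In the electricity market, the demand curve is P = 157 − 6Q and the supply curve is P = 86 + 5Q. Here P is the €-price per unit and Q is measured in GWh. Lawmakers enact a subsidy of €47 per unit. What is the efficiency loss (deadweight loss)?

€100.41

Competitive equilibrium: 157 − 6Q = 86 + 5Q → Q* = 6.4545, P* = 118.2727.
The subsidy lowers effective supply by 47: P = 39 + 5Q.
New quantity: 157 − 6Q = 39 + 5Q → Q' = 10.7273.
Overproduction ΔQ = 10.7273 − 6.4545 = 4.2728; wedge = subsidy = 47.
Deadweight loss = ½ × 4.2728 × 47 = €100.41.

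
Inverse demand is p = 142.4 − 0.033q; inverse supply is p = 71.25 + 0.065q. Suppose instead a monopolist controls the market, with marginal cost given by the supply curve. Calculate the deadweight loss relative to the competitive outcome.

Competitive equilibrium: 142.4 − 0.033q = 71.25 + 0.065q → q* = 726.0204, p* = 118.4413.
Marginal revenue: MR = 142.4 − 0.066q. Set MR = MC: 142.4 − 0.066q = 71.25 + 0.065q → q_m = 543.1298.
Price p_m = 142.4 − 0.033·543.1298 = 124.4767; MC(q_m) = 71.25 + 0.065·543.1298 = 106.5534.
Competitive q* = 726.0204, so Δq = 182.8906; wedge = 124.4767 − 106.5534 = 17.9233.
Deadweight loss = ½ × 182.8906 × 17.9233 = 1639.

1639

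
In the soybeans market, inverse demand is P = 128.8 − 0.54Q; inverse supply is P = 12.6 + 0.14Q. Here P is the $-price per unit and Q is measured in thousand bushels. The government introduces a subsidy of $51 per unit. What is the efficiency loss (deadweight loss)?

Competitive equilibrium: 128.8 − 0.54Q = 12.6 + 0.14Q → Q* = 170.8824, P* = 36.5235.
The subsidy lowers effective supply by 51: P = 0.14Q − 38.4.
New quantity: 128.8 − 0.54Q = 0.14Q − 38.4 → Q' = 245.8824.
Overproduction ΔQ = 245.8824 − 170.8824 = 75; wedge = subsidy = 51.
DWL = ½ × 75 × 51 = $1912.50 thousand.

$1912.50 thousand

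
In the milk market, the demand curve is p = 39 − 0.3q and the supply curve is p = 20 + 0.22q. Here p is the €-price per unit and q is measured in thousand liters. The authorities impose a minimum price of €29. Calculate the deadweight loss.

Competitive equilibrium: 39 − 0.3q = 20 + 0.22q → q* = 36.5385, p* = 28.0385.
At the floor p = 29, quantity demanded = (39 − 29)/0.3 = 33.3333.
Sellers' marginal cost at q' = 33.3333: 20 + 0.22·33.3333 = 27.3333.
Δq = 36.5385 − 33.3333 = 3.2052; wedge = 29 − 27.3333 = 1.6667.
DWL = ½ × 3.2052 × 1.6667 = €2.67 thousand.

€2.67 thousand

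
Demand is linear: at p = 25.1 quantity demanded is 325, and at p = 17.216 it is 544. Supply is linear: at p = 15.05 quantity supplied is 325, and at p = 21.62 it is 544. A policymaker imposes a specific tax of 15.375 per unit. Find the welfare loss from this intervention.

Demand slope = (17.216 − 25.1)/(544 − 325) = −0.036, so p = 36.8 − 0.036q.
Supply slope = (21.62 − 15.05)/(544 − 325) = 0.03, so p = 5.3 + 0.03q.
Competitive equilibrium: 36.8 − 0.036q = 5.3 + 0.03q → q* = 477.2727, p* = 19.6182.
With the tax, the buyer price exceeds the seller price by 15.375: (36.8 − 0.036q) − (5.3 + 0.03q) = 15.375 → q' = 244.3182.
Δq = 477.2727 − 244.3182 = 232.9545; the wedge equals the tax, 15.375.
Deadweight loss = ½ × 232.9545 × 15.375 = 1790.84.

1790.84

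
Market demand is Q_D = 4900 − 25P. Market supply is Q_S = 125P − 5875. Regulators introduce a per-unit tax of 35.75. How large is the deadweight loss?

In inverse form: demand P = 196 − 0.04Q, supply P = 47 + 0.008Q.
Competitive equilibrium: 196 − 0.04Q = 47 + 0.008Q → Q* = 3104.1667, P* = 71.8333.
With the tax, the buyer price exceeds the seller price by 35.75: (196 − 0.04Q) − (47 + 0.008Q) = 35.75 → Q' = 2359.375.
ΔQ = 3104.1667 − 2359.375 = 744.7917; the wedge equals the tax, 35.75.
Welfare loss = ½ × 744.7917 × 35.75 = 13313.15.

13313.15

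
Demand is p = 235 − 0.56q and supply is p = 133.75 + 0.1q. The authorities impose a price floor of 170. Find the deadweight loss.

460.05

Competitive equilibrium: 235 − 0.56q = 133.75 + 0.1q → q* = 153.4091, p* = 149.0909.
At the floor p = 170, quantity demanded = (235 − 170)/0.56 = 116.0714.
Sellers' marginal cost at q' = 116.0714: 133.75 + 0.1·116.0714 = 145.3571.
Δq = 153.4091 − 116.0714 = 37.3377; wedge = 170 − 145.3571 = 24.6429.
The triangle = ½ × 37.3377 × 24.6429 = 460.05.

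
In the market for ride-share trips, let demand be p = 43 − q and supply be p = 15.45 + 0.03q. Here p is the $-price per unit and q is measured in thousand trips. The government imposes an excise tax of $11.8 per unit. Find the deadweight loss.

$67.59 thousand

Competitive equilibrium: 43 − q = 15.45 + 0.03q → q* = 26.7476, p* = 16.2524.
With the tax, the buyer price exceeds the seller price by 11.8: (43 − q) − (15.45 + 0.03q) = 11.8 → q' = 15.2913.
Δq = 26.7476 − 15.2913 = 11.4563; the wedge equals the tax, 11.8.
Welfare loss = ½ × 11.4563 × 11.8 = $67.59 thousand.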